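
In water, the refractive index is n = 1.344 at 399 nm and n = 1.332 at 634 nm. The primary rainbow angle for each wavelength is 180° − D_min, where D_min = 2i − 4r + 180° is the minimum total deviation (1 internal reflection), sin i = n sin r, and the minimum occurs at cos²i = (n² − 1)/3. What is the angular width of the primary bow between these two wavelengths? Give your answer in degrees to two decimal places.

At 399 nm (n = 1.344): cos²i = 0.26878 → i = 58.772°, r = 39.512°, D_min = 139.495°, rainbow angle = 40.505°.
At 634 nm (n = 1.332): cos²i = 0.25807 → i = 59.469°, r = 40.290°, D_min = 137.776°, rainbow angle = 42.224°.
Angular width = |40.505° − 42.224°| = 1.719°.

1.72°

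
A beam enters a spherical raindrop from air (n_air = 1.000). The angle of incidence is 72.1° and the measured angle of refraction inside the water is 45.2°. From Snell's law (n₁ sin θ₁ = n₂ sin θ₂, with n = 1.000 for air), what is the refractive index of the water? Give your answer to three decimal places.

1.341

n = sin θ_i / sin θ_r = sin 72.1° / sin 45.2° = 0.9516 / 0.7096 = 1.3411.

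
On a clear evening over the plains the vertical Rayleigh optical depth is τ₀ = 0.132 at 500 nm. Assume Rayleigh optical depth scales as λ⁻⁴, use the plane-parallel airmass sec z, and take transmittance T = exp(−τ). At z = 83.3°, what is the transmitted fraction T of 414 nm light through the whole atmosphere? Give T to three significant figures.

sec 83.3° = 8.5711.
τ = 0.132 × (500/414)⁴ × 8.5711 = 0.132 × 2.1275 × 8.5711 = 2.4071.
T = exp(−2.4071) = 0.0901.

0.0901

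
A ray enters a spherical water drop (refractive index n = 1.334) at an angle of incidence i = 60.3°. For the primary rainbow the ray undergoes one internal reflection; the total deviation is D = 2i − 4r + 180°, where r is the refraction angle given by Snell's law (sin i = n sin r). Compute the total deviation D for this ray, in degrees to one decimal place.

sin r = sin 60.3° / 1.334 = 0.8686/1.334 = 0.6511; r = 40.63°.
D = 2·60.3° − 4·40.63° + 180° = 120.60° − 162.51° + 180° = 138.09°.

138.1°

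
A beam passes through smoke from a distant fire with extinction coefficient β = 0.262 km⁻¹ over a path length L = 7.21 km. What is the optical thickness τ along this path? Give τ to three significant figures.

τ = β·L = 0.262 × 7.21 = 1.8890.

1.89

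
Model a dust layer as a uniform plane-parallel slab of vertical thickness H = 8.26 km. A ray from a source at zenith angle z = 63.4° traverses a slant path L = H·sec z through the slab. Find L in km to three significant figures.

sec z = 1/cos 63.4° = 2.2333.
L = 8.26 × 2.2333 = 18.447 km.

18.4 km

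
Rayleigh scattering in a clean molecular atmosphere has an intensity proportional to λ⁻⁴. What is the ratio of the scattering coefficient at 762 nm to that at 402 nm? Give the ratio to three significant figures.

Rayleigh scattering ∝ λ⁻⁴, so the ratio of coefficients is the inverse fourth power of the wavelength ratio.
σ(762)/σ(402) = (402/762)⁴ = (0.5276)⁴ = 0.07746.

0.0775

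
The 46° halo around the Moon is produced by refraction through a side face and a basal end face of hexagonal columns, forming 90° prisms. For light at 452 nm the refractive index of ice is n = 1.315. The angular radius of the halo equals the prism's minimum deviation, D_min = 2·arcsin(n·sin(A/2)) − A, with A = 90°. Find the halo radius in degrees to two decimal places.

n·sin(A/2) = 1.315 × sin 45° = 1.315 × 0.7071 = 0.9298.
D_min = 2·arcsin(0.9298) − 90° = 2 × 68.411° − 90° = 46.821°.

46.82°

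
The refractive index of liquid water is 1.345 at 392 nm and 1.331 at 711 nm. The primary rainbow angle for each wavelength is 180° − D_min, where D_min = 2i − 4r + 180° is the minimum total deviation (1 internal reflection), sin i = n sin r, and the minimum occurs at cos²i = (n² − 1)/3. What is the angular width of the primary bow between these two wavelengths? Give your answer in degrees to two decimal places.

At 392 nm (n = 1.345): cos²i = 0.26967 → i = 58.715°, r = 39.448°, D_min = 139.635°, rainbow angle = 40.365°.
At 711 nm (n = 1.331): cos²i = 0.25719 → i = 59.527°, r = 40.356°, D_min = 137.630°, rainbow angle = 42.370°.
Angular width = |40.365° − 42.370°| = 2.005°.

2.01°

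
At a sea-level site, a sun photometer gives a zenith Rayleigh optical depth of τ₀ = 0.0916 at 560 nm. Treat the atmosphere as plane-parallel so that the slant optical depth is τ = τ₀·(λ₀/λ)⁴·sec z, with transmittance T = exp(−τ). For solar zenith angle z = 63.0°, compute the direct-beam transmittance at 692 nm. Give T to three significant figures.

sec 63.0° = 2.2027.
τ = 0.0916 × (560/692)⁴ × 2.2027 = 0.0916 × 0.4289 × 2.2027 = 0.0865.
T = exp(−0.0865) = 0.9171.

0.917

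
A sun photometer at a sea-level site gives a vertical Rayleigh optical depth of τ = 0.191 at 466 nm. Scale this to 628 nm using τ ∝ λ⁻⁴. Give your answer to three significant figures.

τ(628 nm) = τ(466 nm) × (466/628)⁴ = 0.191 × (0.7420)⁴ = 0.191 × 0.3032 = 0.0579.

0.0579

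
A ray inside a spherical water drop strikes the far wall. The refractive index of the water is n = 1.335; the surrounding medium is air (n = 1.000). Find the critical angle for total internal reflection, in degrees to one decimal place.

sin θ_c = n_air / n = 1.000 / 1.335 = 0.7491.
θ_c = arcsin(0.7491) = 48.51°.

48.5°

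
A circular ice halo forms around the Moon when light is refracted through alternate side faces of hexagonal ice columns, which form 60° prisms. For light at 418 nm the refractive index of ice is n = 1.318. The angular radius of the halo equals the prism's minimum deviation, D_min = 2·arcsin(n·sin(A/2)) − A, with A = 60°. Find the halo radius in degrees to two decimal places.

n·sin(A/2) = 1.318 × sin 30° = 1.318 × 0.5000 = 0.6590.
D_min = 2·arcsin(0.6590) − 60° = 2 × 41.224° − 60° = 22.447°.

22.45°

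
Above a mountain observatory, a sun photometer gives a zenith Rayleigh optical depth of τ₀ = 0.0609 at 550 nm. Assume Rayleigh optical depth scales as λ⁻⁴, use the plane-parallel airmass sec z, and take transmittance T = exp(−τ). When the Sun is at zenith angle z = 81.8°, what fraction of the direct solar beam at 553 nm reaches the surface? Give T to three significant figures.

sec 81.8° = 7.0112.
τ = 0.0609 × (550/553)⁴ × 7.0112 = 0.0609 × 0.9785 × 7.0112 = 0.4178.
T = exp(−0.4178) = 0.6585.

0.658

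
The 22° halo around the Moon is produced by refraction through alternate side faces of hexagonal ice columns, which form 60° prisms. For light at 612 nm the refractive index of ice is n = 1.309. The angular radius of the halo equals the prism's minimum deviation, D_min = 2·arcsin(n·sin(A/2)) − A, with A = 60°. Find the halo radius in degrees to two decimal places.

n·sin(A/2) = 1.309 × sin 30° = 1.309 × 0.5000 = 0.6545.
D_min = 2·arcsin(0.6545) − 60° = 2 × 40.882° − 60° = 21.763°.

21.76°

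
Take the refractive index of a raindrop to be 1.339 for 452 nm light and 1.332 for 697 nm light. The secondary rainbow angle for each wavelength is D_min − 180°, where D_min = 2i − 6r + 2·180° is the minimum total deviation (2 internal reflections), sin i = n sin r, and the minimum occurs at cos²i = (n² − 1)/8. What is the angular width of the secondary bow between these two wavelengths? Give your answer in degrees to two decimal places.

1.82°

At 452 nm (n = 1.339): cos²i = 0.09912 → i = 71.650°, r = 45.141°, D_min = 232.451°, rainbow angle = 52.451°.
At 697 nm (n = 1.332): cos²i = 0.09678 → i = 71.875°, r = 45.520°, D_min = 230.628°, rainbow angle = 50.628°.
Angular width = |52.451° − 50.628°| = 1.823°.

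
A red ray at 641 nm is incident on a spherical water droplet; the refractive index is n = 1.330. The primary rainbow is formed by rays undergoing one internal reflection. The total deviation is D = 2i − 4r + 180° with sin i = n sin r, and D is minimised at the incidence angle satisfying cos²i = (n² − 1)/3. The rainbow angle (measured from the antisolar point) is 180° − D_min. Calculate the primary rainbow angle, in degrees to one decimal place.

42.5°

cos²i = (1.76890 − 1)/3 = 0.25630; i = arccos(0.50626) = 59.585°.
sin r = sin 59.585°/1.330 = 0.64841; r = 40.422°.
D_min = 2·59.585° − 4·40.422° + 180° = 137.484°.
Rainbow angle = 180° − D_min = 42.516°.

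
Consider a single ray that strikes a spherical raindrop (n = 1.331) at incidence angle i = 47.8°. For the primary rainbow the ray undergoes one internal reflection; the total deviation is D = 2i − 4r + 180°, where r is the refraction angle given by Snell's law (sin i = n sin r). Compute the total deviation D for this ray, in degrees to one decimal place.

sin r = sin 47.8° / 1.331 = 0.7408/1.331 = 0.5566; r = 33.82°.
D = 2·47.8° − 4·33.82° + 180° = 95.60° − 135.28° + 180° = 140.32°.

140.3°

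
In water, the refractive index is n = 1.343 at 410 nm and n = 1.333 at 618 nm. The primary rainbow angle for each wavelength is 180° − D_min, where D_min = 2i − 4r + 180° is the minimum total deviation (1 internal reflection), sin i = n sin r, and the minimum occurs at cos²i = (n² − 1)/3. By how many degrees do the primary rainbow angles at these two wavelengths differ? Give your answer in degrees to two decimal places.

At 410 nm (n = 1.343): cos²i = 0.26788 → i = 58.830°, r = 39.577°, D_min = 139.354°, rainbow angle = 40.646°.
At 618 nm (n = 1.333): cos²i = 0.25896 → i = 59.410°, r = 40.225°, D_min = 137.922°, rainbow angle = 42.078°.
Angular width = |40.646° − 42.078°| = 1.432°.

1.43°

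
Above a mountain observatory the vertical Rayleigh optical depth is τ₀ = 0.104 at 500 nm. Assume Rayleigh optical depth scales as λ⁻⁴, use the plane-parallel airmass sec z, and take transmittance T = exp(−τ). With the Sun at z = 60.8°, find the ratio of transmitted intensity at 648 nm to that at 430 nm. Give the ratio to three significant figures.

Airmass: sec 60.8° = 2.0498.
τ(648 nm) = 0.104 × (500/648)⁴ × 2.0498 = 0.104 × 0.3545 × 2.0498 = 0.0756.
τ(430 nm) = 0.104 × (500/430)⁴ × 2.0498 = 0.104 × 1.8281 × 2.0498 = 0.3897.
T(648)/T(430) = exp(τ_B − τ_A) = exp(0.3141) = 1.3691.

1.37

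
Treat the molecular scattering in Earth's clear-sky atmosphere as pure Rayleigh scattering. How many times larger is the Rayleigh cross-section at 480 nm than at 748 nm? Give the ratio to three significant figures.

Rayleigh scattering ∝ λ⁻⁴, so the ratio of coefficients is the inverse fourth power of the wavelength ratio.
σ(480)/σ(748) = (748/480)⁴ = (1.5583)⁴ = 5.897.

5.90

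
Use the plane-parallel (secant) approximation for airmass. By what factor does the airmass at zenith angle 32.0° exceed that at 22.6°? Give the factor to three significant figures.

1.09

X(32.0°)/X(22.6°) = sec 32.0° / sec 22.6° = cos 22.6° / cos 32.0° = 0.9232/0.8480 = 1.0886.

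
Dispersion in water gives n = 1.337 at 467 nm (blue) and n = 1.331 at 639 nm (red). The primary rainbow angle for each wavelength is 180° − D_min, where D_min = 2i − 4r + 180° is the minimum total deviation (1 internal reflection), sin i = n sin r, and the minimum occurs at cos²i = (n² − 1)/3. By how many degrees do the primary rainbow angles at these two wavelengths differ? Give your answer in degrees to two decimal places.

0.87°

At 467 nm (n = 1.337): cos²i = 0.26252 → i = 59.178°, r = 39.964°, D_min = 138.500°, rainbow angle = 41.500°.
At 639 nm (n = 1.331): cos²i = 0.25719 → i = 59.527°, r = 40.356°, D_min = 137.630°, rainbow angle = 42.370°.
Angular width = |41.500° − 42.370°| = 0.870°.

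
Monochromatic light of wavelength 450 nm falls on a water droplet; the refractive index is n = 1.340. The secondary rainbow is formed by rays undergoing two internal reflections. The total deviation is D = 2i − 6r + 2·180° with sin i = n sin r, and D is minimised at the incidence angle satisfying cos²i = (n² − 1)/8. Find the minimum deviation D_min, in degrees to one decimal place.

cos²i = (1.79560 − 1)/8 = 0.09945; i = arccos(0.31536) = 71.618°.
sin r = sin 71.618°/1.340 = 0.70819; r = 45.088°.
D_min = 2·71.618° − 6·45.088° + 360° = 232.709°.

232.7°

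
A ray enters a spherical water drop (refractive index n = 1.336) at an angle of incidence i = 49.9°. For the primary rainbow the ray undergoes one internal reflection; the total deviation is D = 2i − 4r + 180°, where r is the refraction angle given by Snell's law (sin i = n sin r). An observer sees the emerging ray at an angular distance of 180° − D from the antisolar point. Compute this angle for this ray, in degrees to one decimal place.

39.9°

sin r = sin 49.9° / 1.336 = 0.7649/1.336 = 0.5725; r = 34.93°.
D = 2·49.9° − 4·34.93° + 180° = 99.80° − 139.71° + 180° = 140.09°.
Angle from antisolar point = 180° − D = 39.91°.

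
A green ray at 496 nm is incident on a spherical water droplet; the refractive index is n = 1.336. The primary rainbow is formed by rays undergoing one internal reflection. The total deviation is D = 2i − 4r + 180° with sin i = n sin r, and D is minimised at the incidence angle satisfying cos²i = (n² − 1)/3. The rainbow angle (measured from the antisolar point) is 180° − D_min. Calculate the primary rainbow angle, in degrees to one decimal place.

41.6°

cos²i = (1.78490 − 1)/3 = 0.26163; i = arccos(0.51150) = 59.236°.
sin r = sin 59.236°/1.336 = 0.64318; r = 40.029°.
D_min = 2·59.236° − 4·40.029° + 180° = 138.356°.
Rainbow angle = 180° − D_min = 41.644°.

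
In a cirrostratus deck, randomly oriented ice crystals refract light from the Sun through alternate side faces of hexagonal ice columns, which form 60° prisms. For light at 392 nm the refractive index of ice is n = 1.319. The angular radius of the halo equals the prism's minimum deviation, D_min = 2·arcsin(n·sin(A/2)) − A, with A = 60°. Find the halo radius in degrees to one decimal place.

n·sin(A/2) = 1.319 × sin 30° = 1.319 × 0.5000 = 0.6595.
D_min = 2·arcsin(0.6595) − 60° = 2 × 41.262° − 60° = 22.524°.

22.5°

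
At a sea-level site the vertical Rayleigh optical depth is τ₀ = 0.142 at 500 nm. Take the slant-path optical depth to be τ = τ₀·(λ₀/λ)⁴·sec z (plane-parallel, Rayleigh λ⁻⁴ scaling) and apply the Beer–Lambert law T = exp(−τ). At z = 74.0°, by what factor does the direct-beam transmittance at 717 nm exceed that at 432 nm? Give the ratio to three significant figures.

2.23

Airmass: sec 74.0° = 3.6280.
τ(717 nm) = 0.142 × (500/717)⁴ × 3.6280 = 0.142 × 0.2365 × 3.6280 = 0.1218.
τ(432 nm) = 0.142 × (500/432)⁴ × 3.6280 = 0.142 × 1.7945 × 3.6280 = 0.9245.
T(717)/T(432) = exp(τ_B − τ_A) = exp(0.8026) = 2.2314.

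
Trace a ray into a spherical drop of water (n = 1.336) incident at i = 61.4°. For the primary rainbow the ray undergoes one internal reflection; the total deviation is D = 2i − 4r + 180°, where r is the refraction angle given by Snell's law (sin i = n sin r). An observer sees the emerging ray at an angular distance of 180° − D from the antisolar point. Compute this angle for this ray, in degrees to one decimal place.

sin r = sin 61.4° / 1.336 = 0.8780/1.336 = 0.6572; r = 41.08°.
D = 2·61.4° − 4·41.08° + 180° = 122.80° − 164.34° + 180° = 138.46°.
Angle from antisolar point = 180° − D = 41.54°.

41.5°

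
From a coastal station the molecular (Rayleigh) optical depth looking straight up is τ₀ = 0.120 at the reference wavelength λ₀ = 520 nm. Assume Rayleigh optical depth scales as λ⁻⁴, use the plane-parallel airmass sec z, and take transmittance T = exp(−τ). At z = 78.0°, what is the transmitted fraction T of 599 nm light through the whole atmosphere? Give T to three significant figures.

0.721

sec 78.0° = 4.8097.
τ = 0.120 × (520/599)⁴ × 4.8097 = 0.120 × 0.5679 × 4.8097 = 0.3278.
T = exp(−0.3278) = 0.7205.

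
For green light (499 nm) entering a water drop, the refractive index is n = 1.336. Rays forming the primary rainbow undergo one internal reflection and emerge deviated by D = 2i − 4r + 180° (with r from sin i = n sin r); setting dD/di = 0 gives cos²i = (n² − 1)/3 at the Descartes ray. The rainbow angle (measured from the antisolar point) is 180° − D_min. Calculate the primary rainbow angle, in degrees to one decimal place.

cos²i = (1.78490 − 1)/3 = 0.26163; i = arccos(0.51150) = 59.236°.
sin r = sin 59.236°/1.336 = 0.64318; r = 40.029°.
D_min = 2·59.236° − 4·40.029° + 180° = 138.356°.
Rainbow angle = 180° − D_min = 41.644°.

41.6°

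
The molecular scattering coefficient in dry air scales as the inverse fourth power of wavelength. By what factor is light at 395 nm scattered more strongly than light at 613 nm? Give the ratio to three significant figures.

Rayleigh scattering ∝ λ⁻⁴, so the ratio of coefficients is the inverse fourth power of the wavelength ratio.
σ(395)/σ(613) = (613/395)⁴ = (1.5519)⁴ = 5.8.

5.80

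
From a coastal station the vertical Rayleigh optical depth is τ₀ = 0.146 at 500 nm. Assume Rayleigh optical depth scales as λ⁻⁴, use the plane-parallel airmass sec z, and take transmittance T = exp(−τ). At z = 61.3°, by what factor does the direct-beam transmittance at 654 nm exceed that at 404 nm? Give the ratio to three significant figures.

Airmass: sec 61.3° = 2.0824.
τ(654 nm) = 0.146 × (500/654)⁴ × 2.0824 = 0.146 × 0.3416 × 2.0824 = 0.1039.
τ(404 nm) = 0.146 × (500/404)⁴ × 2.0824 = 0.146 × 2.3461 × 2.0824 = 0.7133.
T(654)/T(404) = exp(τ_B − τ_A) = exp(0.6094) = 1.8394.

1.84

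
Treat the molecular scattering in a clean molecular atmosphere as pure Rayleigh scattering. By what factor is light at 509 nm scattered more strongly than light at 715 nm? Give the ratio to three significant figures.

Rayleigh scattering ∝ λ⁻⁴, so the ratio of coefficients is the inverse fourth power of the wavelength ratio.
σ(509)/σ(715) = (715/509)⁴ = (1.4047)⁴ = 3.894.

3.89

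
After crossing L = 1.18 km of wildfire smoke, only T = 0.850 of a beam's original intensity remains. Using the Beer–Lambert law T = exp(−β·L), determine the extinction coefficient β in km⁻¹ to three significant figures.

Beer–Lambert: T = exp(−βL) ⇒ β = −ln(T)/L = −ln(0.850)/1.18 = 0.1625/1.18 = 0.1377 km⁻¹.

0.138 km⁻¹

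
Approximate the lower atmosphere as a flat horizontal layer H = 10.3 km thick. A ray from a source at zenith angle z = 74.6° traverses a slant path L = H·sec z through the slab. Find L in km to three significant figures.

sec z = 1/cos 74.6° = 3.7657.
L = 10.3 × 3.7657 = 38.787 km.

38.8 km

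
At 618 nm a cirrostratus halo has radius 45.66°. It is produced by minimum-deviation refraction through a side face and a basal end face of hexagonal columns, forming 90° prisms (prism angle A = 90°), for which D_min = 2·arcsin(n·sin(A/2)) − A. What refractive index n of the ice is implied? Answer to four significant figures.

1.310

Rearranging: n = sin((D_min + A)/2) / sin(A/2).
(D_min + A)/2 = (45.66° + 90°)/2 = 67.830°.
n = sin 67.830° / sin 45° = 0.9261 / 0.7071 = 1.3097.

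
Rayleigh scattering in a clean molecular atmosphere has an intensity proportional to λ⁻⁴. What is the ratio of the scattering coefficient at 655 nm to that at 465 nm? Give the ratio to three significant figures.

0.254

Rayleigh scattering ∝ λ⁻⁴, so the ratio of coefficients is the inverse fourth power of the wavelength ratio.
σ(655)/σ(465) = (465/655)⁴ = (0.7099)⁴ = 0.254.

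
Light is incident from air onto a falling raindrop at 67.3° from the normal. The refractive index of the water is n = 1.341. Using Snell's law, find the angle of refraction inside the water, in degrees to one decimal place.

Snell: sin θ_r = sin θ_i / n = sin 67.3° / 1.341 = 0.9225 / 1.341 = 0.6879.
θ_r = arcsin(0.6879) = 43.47°.

43.5°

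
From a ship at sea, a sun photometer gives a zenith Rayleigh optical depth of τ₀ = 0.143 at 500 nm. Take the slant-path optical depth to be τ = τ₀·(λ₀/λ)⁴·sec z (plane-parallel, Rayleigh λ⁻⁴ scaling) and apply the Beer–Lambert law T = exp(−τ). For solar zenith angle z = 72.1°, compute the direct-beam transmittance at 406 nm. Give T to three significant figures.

0.343

sec 72.1° = 3.2535.
τ = 0.143 × (500/406)⁴ × 3.2535 = 0.143 × 2.3003 × 3.2535 = 1.0702.
T = exp(−1.0702) = 0.3429.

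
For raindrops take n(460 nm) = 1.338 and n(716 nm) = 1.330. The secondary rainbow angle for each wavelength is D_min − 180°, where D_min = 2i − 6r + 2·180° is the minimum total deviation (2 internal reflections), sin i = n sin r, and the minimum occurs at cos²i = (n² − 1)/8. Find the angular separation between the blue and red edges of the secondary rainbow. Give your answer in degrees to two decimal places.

At 460 nm (n = 1.338): cos²i = 0.09878 → i = 71.682°, r = 45.195°, D_min = 232.193°, rainbow angle = 52.193°.
At 716 nm (n = 1.330): cos²i = 0.09611 → i = 71.940°, r = 45.630°, D_min = 230.101°, rainbow angle = 50.101°.
Angular width = |52.193° − 50.101°| = 2.092°.

2.09°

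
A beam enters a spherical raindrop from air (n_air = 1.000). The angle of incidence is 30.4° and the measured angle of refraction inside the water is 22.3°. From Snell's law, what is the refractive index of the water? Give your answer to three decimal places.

n = sin θ_i / sin θ_r = sin 30.4° / sin 22.3° = 0.5060 / 0.3795 = 1.3336.

1.334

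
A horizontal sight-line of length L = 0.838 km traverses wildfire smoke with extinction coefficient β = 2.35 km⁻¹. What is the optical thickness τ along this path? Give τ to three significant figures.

τ = β·L = 2.35 × 0.838 = 1.9693.

1.97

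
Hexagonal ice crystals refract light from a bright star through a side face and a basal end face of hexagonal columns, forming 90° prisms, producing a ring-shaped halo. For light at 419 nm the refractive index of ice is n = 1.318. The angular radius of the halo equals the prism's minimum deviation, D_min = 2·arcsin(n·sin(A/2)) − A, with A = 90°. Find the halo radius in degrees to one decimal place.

n·sin(A/2) = 1.318 × sin 45° = 1.318 × 0.7071 = 0.9320.
D_min = 2·arcsin(0.9320) − 90° = 2 × 68.743° − 90° = 47.487°.

47.5°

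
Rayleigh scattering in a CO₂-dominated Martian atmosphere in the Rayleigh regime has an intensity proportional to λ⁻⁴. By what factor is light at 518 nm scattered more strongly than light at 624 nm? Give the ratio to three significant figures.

2.11

Rayleigh scattering ∝ λ⁻⁴, so the ratio of coefficients is the inverse fourth power of the wavelength ratio.
σ(518)/σ(624) = (624/518)⁴ = (1.2046)⁴ = 2.106.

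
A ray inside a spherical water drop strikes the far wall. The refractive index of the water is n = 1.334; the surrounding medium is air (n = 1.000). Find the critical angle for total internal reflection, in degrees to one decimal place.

48.6°

sin θ_c = n_air / n = 1.000 / 1.334 = 0.7496.
θ_c = arcsin(0.7496) = 48.56°.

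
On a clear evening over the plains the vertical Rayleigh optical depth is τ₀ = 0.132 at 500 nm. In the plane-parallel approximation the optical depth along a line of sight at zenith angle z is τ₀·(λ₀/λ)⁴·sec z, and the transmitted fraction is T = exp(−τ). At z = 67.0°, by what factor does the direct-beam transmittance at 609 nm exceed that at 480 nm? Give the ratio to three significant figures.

1.28

Airmass: sec 67.0° = 2.5593.
τ(609 nm) = 0.132 × (500/609)⁴ × 2.5593 = 0.132 × 0.4544 × 2.5593 = 0.1535.
τ(480 nm) = 0.132 × (500/480)⁴ × 2.5593 = 0.132 × 1.1774 × 2.5593 = 0.3978.
T(609)/T(480) = exp(τ_B − τ_A) = exp(0.2443) = 1.2767.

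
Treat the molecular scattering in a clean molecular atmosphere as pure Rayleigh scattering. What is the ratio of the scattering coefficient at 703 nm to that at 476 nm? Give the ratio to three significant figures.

0.210

Rayleigh scattering ∝ λ⁻⁴, so the ratio of coefficients is the inverse fourth power of the wavelength ratio.
σ(703)/σ(476) = (476/703)⁴ = (0.6771)⁴ = 0.2102.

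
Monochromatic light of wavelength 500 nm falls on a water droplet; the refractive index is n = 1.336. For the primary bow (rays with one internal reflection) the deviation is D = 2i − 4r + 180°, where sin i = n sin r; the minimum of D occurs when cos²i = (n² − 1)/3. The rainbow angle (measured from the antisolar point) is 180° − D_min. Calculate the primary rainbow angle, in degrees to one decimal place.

cos²i = (1.78490 − 1)/3 = 0.26163; i = arccos(0.51150) = 59.236°.
sin r = sin 59.236°/1.336 = 0.64318; r = 40.029°.
D_min = 2·59.236° − 4·40.029° + 180° = 138.356°.
Rainbow angle = 180° − D_min = 41.644°.

41.6°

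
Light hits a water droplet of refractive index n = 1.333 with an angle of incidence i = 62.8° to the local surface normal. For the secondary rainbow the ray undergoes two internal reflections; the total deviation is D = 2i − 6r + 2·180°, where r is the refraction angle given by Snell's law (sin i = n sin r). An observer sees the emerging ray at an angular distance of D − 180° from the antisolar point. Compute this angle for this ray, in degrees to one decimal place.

sin r = sin 62.8° / 1.333 = 0.8894/1.333 = 0.6672; r = 41.85°.
D = 2·62.8° − 6·41.85° + 2·180° = 125.60° − 251.12° + 360° = 234.48°.
Angle from antisolar point = D − 180° = 54.48°.

54.5°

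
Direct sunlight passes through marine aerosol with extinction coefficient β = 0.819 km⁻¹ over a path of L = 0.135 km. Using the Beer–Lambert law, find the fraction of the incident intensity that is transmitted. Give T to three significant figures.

0.895

τ = β·L = 0.819 × 0.135 = 0.1106.
T = exp(−0.1106) = 0.8953.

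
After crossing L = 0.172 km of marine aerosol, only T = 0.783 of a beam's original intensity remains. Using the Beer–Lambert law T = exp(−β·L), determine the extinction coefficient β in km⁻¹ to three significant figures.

Beer–Lambert: T = exp(−βL) ⇒ β = −ln(T)/L = −ln(0.783)/0.172 = 0.2446/0.172 = 1.422 km⁻¹.

1.42 km⁻¹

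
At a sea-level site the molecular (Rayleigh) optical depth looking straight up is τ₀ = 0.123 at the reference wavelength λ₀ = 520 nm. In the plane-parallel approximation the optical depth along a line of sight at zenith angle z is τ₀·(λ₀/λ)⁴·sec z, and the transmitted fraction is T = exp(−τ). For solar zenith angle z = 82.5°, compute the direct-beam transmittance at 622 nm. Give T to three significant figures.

0.631

sec 82.5° = 7.6613.
τ = 0.123 × (520/622)⁴ × 7.6613 = 0.123 × 0.4885 × 7.6613 = 0.4603.
T = exp(−0.4603) = 0.6311.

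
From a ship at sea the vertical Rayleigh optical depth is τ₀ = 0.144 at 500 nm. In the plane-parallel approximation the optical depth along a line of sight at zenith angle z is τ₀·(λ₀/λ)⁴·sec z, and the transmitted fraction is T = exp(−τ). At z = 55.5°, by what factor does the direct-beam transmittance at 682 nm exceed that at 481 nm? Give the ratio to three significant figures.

Airmass: sec 55.5° = 1.7655.
τ(682 nm) = 0.144 × (500/682)⁴ × 1.7655 = 0.144 × 0.2889 × 1.7655 = 0.0734.
τ(481 nm) = 0.144 × (500/481)⁴ × 1.7655 = 0.144 × 1.1676 × 1.7655 = 0.2968.
T(682)/T(481) = exp(τ_B − τ_A) = exp(0.2234) = 1.2503.

1.25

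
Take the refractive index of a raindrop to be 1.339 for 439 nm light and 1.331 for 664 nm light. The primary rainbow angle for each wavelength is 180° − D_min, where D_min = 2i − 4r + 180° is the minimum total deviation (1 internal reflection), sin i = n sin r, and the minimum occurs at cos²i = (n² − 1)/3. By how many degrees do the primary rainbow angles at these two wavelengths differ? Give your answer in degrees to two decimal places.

1.16°

At 439 nm (n = 1.339): cos²i = 0.26431 → i = 59.062°, r = 39.834°, D_min = 138.786°, rainbow angle = 41.214°.
At 664 nm (n = 1.331): cos²i = 0.25719 → i = 59.527°, r = 40.356°, D_min = 137.630°, rainbow angle = 42.370°.
Angular width = |41.214° − 42.370°| = 1.156°.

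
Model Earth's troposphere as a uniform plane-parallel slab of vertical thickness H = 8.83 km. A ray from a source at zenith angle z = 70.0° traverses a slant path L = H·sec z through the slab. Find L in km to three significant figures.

sec z = 1/cos 70.0° = 2.9238.
L = 8.83 × 2.9238 = 25.817 km.

25.8 km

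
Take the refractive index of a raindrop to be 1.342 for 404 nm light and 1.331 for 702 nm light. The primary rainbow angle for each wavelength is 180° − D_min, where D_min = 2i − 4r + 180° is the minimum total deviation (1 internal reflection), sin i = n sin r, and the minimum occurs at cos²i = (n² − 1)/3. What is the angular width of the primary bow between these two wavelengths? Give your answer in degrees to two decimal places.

At 404 nm (n = 1.342): cos²i = 0.26699 → i = 58.888°, r = 39.641°, D_min = 139.213°, rainbow angle = 40.787°.
At 702 nm (n = 1.331): cos²i = 0.25719 → i = 59.527°, r = 40.356°, D_min = 137.630°, rainbow angle = 42.370°.
Angular width = |40.787° − 42.370°| = 1.583°.

1.58°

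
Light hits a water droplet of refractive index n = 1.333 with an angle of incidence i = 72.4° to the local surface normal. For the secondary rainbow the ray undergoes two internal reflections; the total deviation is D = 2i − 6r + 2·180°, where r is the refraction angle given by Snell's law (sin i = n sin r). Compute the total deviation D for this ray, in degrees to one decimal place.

sin r = sin 72.4° / 1.333 = 0.9532/1.333 = 0.7151; r = 45.65°.
D = 2·72.4° − 6·45.65° + 2·180° = 144.80° − 273.89° + 360° = 230.91°.

230.9°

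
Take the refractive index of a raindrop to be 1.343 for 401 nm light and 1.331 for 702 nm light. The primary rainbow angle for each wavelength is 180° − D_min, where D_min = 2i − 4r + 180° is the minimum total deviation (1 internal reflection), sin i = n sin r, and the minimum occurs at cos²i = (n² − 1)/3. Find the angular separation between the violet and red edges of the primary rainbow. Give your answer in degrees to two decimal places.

1.72°

At 401 nm (n = 1.343): cos²i = 0.26788 → i = 58.830°, r = 39.577°, D_min = 139.354°, rainbow angle = 40.646°.
At 702 nm (n = 1.331): cos²i = 0.25719 → i = 59.527°, r = 40.356°, D_min = 137.630°, rainbow angle = 42.370°.
Angular width = |40.646° − 42.370°| = 1.724°.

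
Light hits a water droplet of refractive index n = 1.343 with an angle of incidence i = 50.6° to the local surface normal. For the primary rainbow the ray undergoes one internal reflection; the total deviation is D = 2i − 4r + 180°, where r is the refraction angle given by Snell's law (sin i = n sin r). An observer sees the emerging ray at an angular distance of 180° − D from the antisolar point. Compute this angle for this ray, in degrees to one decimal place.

sin r = sin 50.6° / 1.343 = 0.7727/1.343 = 0.5754; r = 35.13°.
D = 2·50.6° − 4·35.13° + 180° = 101.20° − 140.50° + 180° = 140.70°.
Angle from antisolar point = 180° − D = 39.30°.

39.3°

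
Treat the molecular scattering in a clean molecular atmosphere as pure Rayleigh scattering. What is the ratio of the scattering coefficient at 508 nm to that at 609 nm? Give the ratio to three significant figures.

2.07

Rayleigh scattering ∝ λ⁻⁴, so the ratio of coefficients is the inverse fourth power of the wavelength ratio.
σ(508)/σ(609) = (609/508)⁴ = (1.1988)⁴ = 2.065.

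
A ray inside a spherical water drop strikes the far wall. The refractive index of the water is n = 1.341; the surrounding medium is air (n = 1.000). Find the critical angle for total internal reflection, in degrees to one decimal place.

sin θ_c = n_air / n = 1.000 / 1.341 = 0.7457.
θ_c = arcsin(0.7457) = 48.22°.

48.2°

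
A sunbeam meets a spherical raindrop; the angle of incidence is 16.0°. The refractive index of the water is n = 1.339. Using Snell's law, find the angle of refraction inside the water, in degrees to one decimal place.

Snell: sin θ_r = sin θ_i / n = sin 16.0° / 1.339 = 0.2756 / 1.339 = 0.2059.
θ_r = arcsin(0.2059) = 11.88°.

11.9°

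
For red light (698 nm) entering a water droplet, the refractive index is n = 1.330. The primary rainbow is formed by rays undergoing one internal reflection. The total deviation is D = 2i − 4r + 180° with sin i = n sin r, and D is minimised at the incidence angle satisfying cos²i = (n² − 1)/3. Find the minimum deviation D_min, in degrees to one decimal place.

137.5°

cos²i = (1.76890 − 1)/3 = 0.25630; i = arccos(0.50626) = 59.585°.
sin r = sin 59.585°/1.330 = 0.64841; r = 40.422°.
D_min = 2·59.585° − 4·40.422° + 180° = 137.484°.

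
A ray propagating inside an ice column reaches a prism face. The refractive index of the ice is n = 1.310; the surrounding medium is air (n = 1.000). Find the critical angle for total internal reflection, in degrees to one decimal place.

49.8°

sin θ_c = n_air / n = 1.000 / 1.310 = 0.7634.
θ_c = arcsin(0.7634) = 49.76°.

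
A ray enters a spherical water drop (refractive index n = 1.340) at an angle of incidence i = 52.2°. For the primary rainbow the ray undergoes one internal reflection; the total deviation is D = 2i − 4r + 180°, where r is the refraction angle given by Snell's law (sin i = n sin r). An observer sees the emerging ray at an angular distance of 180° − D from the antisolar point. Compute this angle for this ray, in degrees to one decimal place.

40.1°

sin r = sin 52.2° / 1.340 = 0.7902/1.340 = 0.5897; r = 36.13°.
D = 2·52.2° − 4·36.13° + 180° = 104.40° − 144.53° + 180° = 139.87°.
Angle from antisolar point = 180° − D = 40.13°.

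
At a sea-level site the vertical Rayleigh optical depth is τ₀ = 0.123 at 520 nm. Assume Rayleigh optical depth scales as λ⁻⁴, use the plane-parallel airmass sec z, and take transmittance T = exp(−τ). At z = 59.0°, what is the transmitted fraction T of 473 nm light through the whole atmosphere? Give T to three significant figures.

sec 59.0° = 1.9416.
τ = 0.123 × (520/473)⁴ × 1.9416 = 0.123 × 1.4607 × 1.9416 = 0.3488.
T = exp(−0.3488) = 0.7055.

0.706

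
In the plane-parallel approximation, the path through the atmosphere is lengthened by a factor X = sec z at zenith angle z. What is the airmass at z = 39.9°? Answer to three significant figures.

1.30

X = sec z = 1/cos 39.9° = 1/0.7672 = 1.3035.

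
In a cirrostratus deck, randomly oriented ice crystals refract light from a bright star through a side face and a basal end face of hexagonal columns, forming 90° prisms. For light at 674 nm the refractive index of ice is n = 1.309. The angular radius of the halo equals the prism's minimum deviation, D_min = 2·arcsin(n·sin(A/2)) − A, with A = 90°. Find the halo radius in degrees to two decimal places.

45.52°

n·sin(A/2) = 1.309 × sin 45° = 1.309 × 0.7071 = 0.9256.
D_min = 2·arcsin(0.9256) − 90° = 2 × 67.759° − 90° = 45.519°.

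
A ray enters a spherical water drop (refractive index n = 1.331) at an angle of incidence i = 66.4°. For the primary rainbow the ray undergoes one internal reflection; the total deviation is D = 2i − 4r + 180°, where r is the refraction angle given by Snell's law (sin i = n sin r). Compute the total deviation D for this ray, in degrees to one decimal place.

sin r = sin 66.4° / 1.331 = 0.9164/1.331 = 0.6885; r = 43.51°.
D = 2·66.4° − 4·43.51° + 180° = 132.80° − 174.04° + 180° = 138.76°.

138.8°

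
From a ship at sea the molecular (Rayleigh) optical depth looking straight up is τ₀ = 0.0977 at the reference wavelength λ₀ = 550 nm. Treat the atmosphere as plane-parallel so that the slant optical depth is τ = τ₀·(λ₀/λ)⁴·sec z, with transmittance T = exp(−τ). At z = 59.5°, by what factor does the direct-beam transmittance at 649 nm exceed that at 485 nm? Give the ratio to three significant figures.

1.24

Airmass: sec 59.5° = 1.9703.
τ(649 nm) = 0.0977 × (550/649)⁴ × 1.9703 = 0.0977 × 0.5158 × 1.9703 = 0.0993.
τ(485 nm) = 0.0977 × (550/485)⁴ × 1.9703 = 0.0977 × 1.6538 × 1.9703 = 0.3184.
T(649)/T(485) = exp(τ_B − τ_A) = exp(0.2191) = 1.2449.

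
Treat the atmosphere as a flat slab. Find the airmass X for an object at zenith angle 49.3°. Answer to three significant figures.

1.53

X = sec z = 1/cos 49.3° = 1/0.6521 = 1.5335.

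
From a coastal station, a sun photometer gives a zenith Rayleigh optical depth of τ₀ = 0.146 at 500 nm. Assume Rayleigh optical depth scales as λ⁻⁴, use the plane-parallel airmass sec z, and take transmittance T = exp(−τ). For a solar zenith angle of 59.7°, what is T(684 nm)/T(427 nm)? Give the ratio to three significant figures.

1.59

Airmass: sec 59.7° = 1.9821.
τ(684 nm) = 0.146 × (500/684)⁴ × 1.9821 = 0.146 × 0.2855 × 1.9821 = 0.0826.
τ(427 nm) = 0.146 × (500/427)⁴ × 1.9821 = 0.146 × 1.8800 × 1.9821 = 0.5440.
T(684)/T(427) = exp(τ_B − τ_A) = exp(0.4614) = 1.5863.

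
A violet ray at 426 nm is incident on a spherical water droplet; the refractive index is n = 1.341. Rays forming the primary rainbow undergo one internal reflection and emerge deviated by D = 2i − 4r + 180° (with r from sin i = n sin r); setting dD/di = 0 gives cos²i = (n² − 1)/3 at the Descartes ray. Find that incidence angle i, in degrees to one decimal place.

58.9°

cos²i = (1.341² − 1)/3 = (1.79828 − 1)/3 = 0.26609.
cos i = 0.51584, so i = 58.946°.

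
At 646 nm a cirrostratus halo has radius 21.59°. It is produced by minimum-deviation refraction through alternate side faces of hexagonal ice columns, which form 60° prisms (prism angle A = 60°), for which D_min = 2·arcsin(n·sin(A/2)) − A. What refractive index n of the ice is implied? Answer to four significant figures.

1.307

Rearranging: n = sin((D_min + A)/2) / sin(A/2).
(D_min + A)/2 = (21.59° + 60°)/2 = 40.795°.
n = sin 40.795° / sin 30° = 0.6534 / 0.5000 = 1.3067.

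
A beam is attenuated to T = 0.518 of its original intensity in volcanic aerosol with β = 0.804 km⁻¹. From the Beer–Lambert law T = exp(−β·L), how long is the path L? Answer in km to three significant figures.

Beer–Lambert: T = exp(−βL) ⇒ L = −ln(T)/β = −ln(0.518)/0.804 = 0.6578/0.804 = 0.8181 km.

0.818 km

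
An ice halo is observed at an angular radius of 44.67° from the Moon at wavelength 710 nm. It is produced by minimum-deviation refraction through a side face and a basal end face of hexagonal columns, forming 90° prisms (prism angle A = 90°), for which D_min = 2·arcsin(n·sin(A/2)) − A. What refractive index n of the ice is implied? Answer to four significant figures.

1.305

Rearranging: n = sin((D_min + A)/2) / sin(A/2).
(D_min + A)/2 = (44.67° + 90°)/2 = 67.335°.
n = sin 67.335° / sin 45° = 0.9228 / 0.7071 = 1.3050.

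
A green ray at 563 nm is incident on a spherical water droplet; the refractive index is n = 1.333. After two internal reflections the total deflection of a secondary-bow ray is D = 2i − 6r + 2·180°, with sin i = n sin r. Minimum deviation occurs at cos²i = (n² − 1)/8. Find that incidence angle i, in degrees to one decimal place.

cos²i = (1.333² − 1)/8 = (1.77689 − 1)/8 = 0.09711.
cos i = 0.31163, so i = 71.843°.

71.8°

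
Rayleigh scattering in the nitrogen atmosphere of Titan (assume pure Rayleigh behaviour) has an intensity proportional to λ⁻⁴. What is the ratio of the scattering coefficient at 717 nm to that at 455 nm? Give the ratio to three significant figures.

0.162

Rayleigh scattering ∝ λ⁻⁴, so the ratio of coefficients is the inverse fourth power of the wavelength ratio.
σ(717)/σ(455) = (455/717)⁴ = (0.6346)⁴ = 0.1622.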